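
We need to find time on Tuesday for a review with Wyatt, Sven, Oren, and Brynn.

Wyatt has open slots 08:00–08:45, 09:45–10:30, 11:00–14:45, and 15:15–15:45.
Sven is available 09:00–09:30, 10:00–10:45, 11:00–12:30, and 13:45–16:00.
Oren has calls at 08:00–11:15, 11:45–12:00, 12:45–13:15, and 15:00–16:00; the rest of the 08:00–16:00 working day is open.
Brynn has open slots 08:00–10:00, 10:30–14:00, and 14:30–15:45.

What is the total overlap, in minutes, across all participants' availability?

90 minutes

Oren free within 08:00–16:00: 11:15–11:45, 12:00–12:45, 13:15–15:00.
Wyatt ∩ Sven: 10:00–10:30, 11:00–12:30, 13:45–14:45, 15:15–15:45.
Wyatt ∩ Sven ∩ Oren: 11:15–11:45, 12:00–12:30, 13:45–14:45.
Wyatt ∩ Sven ∩ Oren ∩ Brynn: 11:15–11:45, 12:00–12:30, 13:45–14:00, 14:30–14:45.
Total common minutes: 30 + 30 + 15 + 15 = 90.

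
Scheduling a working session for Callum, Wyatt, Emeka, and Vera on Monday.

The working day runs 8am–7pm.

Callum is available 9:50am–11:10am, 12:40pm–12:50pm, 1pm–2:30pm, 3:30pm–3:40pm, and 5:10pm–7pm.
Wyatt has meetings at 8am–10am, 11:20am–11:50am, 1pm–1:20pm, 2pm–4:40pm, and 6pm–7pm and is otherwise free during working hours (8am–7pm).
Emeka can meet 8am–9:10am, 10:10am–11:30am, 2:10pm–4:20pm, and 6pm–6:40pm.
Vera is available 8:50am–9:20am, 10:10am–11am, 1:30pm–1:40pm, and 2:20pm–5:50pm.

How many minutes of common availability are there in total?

50 minutes

Wyatt free within 08:00–19:00: 10:00–11:20, 11:50–13:00, 13:20–14:00, 16:40–18:00.
Callum ∩ Wyatt: 10:00–11:10, 12:40–12:50, 13:20–14:00, 17:10–18:00.
Callum ∩ Wyatt ∩ Emeka: 10:10–11:10.
Callum ∩ Wyatt ∩ Emeka ∩ Vera: 10:10–11:00.
Total common minutes: 50.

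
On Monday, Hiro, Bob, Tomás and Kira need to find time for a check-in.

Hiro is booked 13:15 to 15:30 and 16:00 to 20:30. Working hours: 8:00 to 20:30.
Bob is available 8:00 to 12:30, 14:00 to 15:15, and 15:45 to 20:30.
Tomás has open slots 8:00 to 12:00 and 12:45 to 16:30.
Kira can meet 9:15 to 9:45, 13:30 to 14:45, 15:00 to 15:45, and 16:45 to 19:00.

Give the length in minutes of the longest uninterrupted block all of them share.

Hiro free within 08:00–20:30: 08:00–13:15, 15:30–16:00.
Hiro ∩ Bob: 08:00–12:30, 15:45–16:00.
Hiro ∩ Bob ∩ Tomás: 08:00–12:00, 15:45–16:00.
Hiro ∩ Bob ∩ Tomás ∩ Kira: 09:15–09:45.
Single common window of 30 minutes.

30 minutes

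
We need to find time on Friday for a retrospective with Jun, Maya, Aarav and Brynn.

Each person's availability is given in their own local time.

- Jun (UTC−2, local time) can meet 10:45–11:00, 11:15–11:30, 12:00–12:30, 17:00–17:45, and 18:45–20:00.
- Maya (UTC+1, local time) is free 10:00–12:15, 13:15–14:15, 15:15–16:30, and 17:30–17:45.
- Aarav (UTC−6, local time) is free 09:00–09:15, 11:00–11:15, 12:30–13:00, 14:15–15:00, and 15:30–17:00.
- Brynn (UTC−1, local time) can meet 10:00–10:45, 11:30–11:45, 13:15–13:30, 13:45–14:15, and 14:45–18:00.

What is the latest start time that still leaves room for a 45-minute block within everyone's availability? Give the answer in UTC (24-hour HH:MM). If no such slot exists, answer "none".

none

Jun → UTC: 12:45–13:00, 13:15–13:30, 14:00–14:30, 19:00–19:45, 20:45–22:00.
Maya → UTC: 09:00–11:15, 12:15–13:15, 14:15–15:30, 16:30–16:45.
Aarav → UTC: 15:00–15:15, 17:00–17:15, 18:30–19:00, 20:15–21:00, 21:30–23:00.
Brynn → UTC: 11:00–11:45, 12:30–12:45, 14:15–14:30, 14:45–15:15, 15:45–19:00.
Jun ∩ Maya: 12:45–13:00, 14:15–14:30.
Jun ∩ Maya ∩ Aarav: (none).
Jun ∩ Maya ∩ Aarav ∩ Brynn: (none).
Windows ≥ 45 min: (none).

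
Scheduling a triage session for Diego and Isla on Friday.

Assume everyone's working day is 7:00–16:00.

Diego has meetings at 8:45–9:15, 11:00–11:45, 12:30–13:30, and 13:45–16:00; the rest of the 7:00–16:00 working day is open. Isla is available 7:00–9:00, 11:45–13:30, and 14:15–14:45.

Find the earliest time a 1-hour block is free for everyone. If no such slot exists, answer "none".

Diego free within 07:00–16:00: 07:00–08:45, 09:15–11:00, 11:45–12:30, 13:30–13:45.
Diego ∩ Isla: 07:00–08:45, 11:45–12:30.
Windows ≥ 60 min: 07:00–08:45.
Earliest such window starts at 07:00.

07:00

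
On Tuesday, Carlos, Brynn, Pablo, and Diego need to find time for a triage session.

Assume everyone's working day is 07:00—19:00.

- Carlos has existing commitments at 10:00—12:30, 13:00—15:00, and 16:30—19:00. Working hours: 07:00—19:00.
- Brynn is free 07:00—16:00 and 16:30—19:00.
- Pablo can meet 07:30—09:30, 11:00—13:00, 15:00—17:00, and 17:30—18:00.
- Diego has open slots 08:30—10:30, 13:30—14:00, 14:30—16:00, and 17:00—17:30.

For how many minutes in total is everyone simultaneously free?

Carlos free within 07:00–19:00: 07:00–10:00, 12:30–13:00, 15:00–16:30.
Carlos ∩ Brynn: 07:00–10:00, 12:30–13:00, 15:00–16:00.
Carlos ∩ Brynn ∩ Pablo: 07:30–09:30, 12:30–13:00, 15:00–16:00.
Carlos ∩ Brynn ∩ Pablo ∩ Diego: 08:30–09:30, 15:00–16:00.
Total common minutes: 60 + 60 = 120.

120 minutes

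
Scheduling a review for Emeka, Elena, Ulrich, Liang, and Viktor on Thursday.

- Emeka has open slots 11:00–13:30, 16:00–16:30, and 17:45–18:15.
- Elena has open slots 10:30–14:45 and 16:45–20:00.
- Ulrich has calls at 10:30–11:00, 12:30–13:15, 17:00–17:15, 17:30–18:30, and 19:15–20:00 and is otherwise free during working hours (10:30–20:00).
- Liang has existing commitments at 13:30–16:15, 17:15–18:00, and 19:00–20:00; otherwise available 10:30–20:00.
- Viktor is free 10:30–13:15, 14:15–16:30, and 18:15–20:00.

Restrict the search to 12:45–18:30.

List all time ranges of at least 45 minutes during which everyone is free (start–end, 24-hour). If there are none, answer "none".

Ulrich free within 10:30–20:00: 11:00–12:30, 13:15–17:00, 17:15–17:30, 18:30–19:15.
Liang free within 10:30–20:00: 10:30–13:30, 16:15–17:15, 18:00–19:00.
Emeka ∩ Elena: 11:00–13:30, 17:45–18:15.
Emeka ∩ Elena ∩ Ulrich: 11:00–12:30, 13:15–13:30.
Emeka ∩ Elena ∩ Ulrich ∩ Liang: 11:00–12:30, 13:15–13:30.
Emeka ∩ Elena ∩ Ulrich ∩ Liang ∩ Viktor: 11:00–12:30.
Restricted to 12:45–18:30: (none).
Windows ≥ 45 min: (none).

none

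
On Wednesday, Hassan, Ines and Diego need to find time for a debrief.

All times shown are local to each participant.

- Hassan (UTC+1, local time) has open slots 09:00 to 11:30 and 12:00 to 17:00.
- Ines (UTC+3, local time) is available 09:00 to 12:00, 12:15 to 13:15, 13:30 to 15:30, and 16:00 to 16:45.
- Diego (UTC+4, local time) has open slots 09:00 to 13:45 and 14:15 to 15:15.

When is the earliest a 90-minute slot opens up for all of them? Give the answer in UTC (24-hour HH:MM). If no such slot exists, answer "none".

none

Hassan → UTC: 08:00–10:30, 11:00–16:00.
Ines → UTC: 06:00–09:00, 09:15–10:15, 10:30–12:30, 13:00–13:45.
Diego → UTC: 05:00–09:45, 10:15–11:15.
Hassan ∩ Ines: 08:00–09:00, 09:15–10:15, 11:00–12:30, 13:00–13:45.
Hassan ∩ Ines ∩ Diego: 08:00–09:00, 09:15–09:45, 11:00–11:15.
Windows ≥ 90 min: (none).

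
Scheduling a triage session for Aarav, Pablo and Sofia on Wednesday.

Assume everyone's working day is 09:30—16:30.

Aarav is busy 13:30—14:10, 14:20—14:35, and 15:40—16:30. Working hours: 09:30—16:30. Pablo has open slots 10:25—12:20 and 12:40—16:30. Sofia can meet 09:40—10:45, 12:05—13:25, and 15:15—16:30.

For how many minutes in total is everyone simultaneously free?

105 minutes

Aarav free within 09:30–16:30: 09:30–13:30, 14:10–14:20, 14:35–15:40.
Aarav ∩ Pablo: 10:25–12:20, 12:40–13:30, 14:10–14:20, 14:35–15:40.
Aarav ∩ Pablo ∩ Sofia: 10:25–10:45, 12:05–12:20, 12:40–13:25, 15:15–15:40.
Total common minutes: 20 + 15 + 45 + 25 = 105.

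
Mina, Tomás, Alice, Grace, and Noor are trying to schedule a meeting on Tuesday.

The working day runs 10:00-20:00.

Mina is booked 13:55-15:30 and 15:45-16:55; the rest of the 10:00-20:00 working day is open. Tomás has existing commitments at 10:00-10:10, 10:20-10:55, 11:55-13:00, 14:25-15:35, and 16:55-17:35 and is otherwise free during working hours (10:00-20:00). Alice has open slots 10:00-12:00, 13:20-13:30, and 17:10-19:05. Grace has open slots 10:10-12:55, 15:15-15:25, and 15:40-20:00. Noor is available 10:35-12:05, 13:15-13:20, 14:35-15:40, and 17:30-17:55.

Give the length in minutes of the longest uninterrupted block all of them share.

60 minutes

Mina free within 10:00–20:00: 10:00–13:55, 15:30–15:45, 16:55–20:00.
Tomás free within 10:00–20:00: 10:10–10:20, 10:55–11:55, 13:00–14:25, 15:35–16:55, 17:35–20:00.
Mina ∩ Tomás: 10:10–10:20, 10:55–11:55, 13:00–13:55, 15:35–15:45, 17:35–20:00.
Mina ∩ Tomás ∩ Alice: 10:10–10:20, 10:55–11:55, 13:20–13:30, 17:35–19:05.
Mina ∩ Tomás ∩ Alice ∩ Grace: 10:10–10:20, 10:55–11:55, 17:35–19:05.
Mina ∩ Tomás ∩ Alice ∩ Grace ∩ Noor: 10:55–11:55, 17:35–17:55.
Common window lengths: 60, 20 min; longest is 60.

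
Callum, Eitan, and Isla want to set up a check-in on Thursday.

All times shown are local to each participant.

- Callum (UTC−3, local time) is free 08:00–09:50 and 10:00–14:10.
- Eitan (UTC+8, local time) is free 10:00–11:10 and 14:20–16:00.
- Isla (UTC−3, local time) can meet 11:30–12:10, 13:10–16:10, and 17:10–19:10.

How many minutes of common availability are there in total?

0 minutes

Callum → UTC: 11:00–12:50, 13:00–17:10.
Eitan → UTC: 02:00–03:10, 06:20–08:00.
Isla → UTC: 14:30–15:10, 16:10–19:10, 20:10–22:10.
Callum ∩ Eitan: (none).
Callum ∩ Eitan ∩ Isla: (none).
Total common minutes: 0.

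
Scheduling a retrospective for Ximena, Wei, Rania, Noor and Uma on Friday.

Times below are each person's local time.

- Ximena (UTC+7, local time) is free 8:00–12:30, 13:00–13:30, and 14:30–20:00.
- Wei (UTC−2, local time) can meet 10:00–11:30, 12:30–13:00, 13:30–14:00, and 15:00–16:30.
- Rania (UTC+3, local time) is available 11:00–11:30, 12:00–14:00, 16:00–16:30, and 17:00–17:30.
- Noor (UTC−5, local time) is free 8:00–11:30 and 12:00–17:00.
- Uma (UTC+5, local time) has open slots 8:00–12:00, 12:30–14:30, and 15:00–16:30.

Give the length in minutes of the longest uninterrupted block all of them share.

Ximena → UTC: 01:00–05:30, 06:00–06:30, 07:30–13:00.
Wei → UTC: 12:00–13:30, 14:30–15:00, 15:30–16:00, 17:00–18:30.
Rania → UTC: 08:00–08:30, 09:00–11:00, 13:00–13:30, 14:00–14:30.
Noor → UTC: 13:00–16:30, 17:00–22:00.
Uma → UTC: 03:00–07:00, 07:30–09:30, 10:00–11:30.
Ximena ∩ Wei: 12:00–13:00.
Ximena ∩ Wei ∩ Rania: (none).
Ximena ∩ Wei ∩ Rania ∩ Noor: (none).
Ximena ∩ Wei ∩ Rania ∩ Noor ∩ Uma: (none).
No common window.

0 minutes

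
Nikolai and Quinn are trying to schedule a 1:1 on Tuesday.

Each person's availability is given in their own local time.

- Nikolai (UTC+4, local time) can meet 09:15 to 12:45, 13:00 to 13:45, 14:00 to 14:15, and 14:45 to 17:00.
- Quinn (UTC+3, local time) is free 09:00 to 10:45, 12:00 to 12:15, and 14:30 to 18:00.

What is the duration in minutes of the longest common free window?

105 minutes

Nikolai → UTC: 05:15–08:45, 09:00–09:45, 10:00–10:15, 10:45–13:00.
Quinn → UTC: 06:00–07:45, 09:00–09:15, 11:30–15:00.
Nikolai ∩ Quinn: 06:00–07:45, 09:00–09:15, 11:30–13:00.
Common window lengths: 105, 15, 90 min; longest is 105.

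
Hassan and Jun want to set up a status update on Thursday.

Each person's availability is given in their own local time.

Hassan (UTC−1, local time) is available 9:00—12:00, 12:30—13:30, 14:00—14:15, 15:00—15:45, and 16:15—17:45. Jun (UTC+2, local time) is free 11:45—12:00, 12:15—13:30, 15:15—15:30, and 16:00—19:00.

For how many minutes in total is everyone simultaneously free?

165 minutes

Hassan → UTC: 10:00–13:00, 13:30–14:30, 15:00–15:15, 16:00–16:45, 17:15–18:45.
Jun → UTC: 09:45–10:00, 10:15–11:30, 13:15–13:30, 14:00–17:00.
Hassan ∩ Jun: 10:15–11:30, 14:00–14:30, 15:00–15:15, 16:00–16:45.
Total common minutes: 75 + 30 + 15 + 45 = 165.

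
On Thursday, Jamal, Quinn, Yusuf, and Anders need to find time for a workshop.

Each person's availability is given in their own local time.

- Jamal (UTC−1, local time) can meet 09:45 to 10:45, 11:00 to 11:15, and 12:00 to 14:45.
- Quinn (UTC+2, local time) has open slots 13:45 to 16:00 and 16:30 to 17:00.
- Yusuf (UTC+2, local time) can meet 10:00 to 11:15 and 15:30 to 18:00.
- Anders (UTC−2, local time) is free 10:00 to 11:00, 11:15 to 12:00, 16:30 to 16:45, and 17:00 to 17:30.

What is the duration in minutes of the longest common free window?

30 minutes

Jamal → UTC: 10:45–11:45, 12:00–12:15, 13:00–15:45.
Quinn → UTC: 11:45–14:00, 14:30–15:00.
Yusuf → UTC: 08:00–09:15, 13:30–16:00.
Anders → UTC: 12:00–13:00, 13:15–14:00, 18:30–18:45, 19:00–19:30.
Jamal ∩ Quinn: 12:00–12:15, 13:00–14:00, 14:30–15:00.
Jamal ∩ Quinn ∩ Yusuf: 13:30–14:00, 14:30–15:00.
Jamal ∩ Quinn ∩ Yusuf ∩ Anders: 13:30–14:00.
Single common window of 30 minutes.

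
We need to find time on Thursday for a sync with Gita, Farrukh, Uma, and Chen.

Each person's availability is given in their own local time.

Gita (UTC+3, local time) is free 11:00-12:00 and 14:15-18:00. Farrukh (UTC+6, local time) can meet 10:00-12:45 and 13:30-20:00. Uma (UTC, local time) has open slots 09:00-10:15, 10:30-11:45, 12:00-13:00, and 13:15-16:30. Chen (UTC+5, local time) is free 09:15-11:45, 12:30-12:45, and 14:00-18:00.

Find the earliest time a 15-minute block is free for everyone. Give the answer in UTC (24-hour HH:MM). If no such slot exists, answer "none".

11:15

Gita → UTC: 08:00–09:00, 11:15–15:00.
Farrukh → UTC: 04:00–06:45, 07:30–14:00.
Uma → UTC: 09:00–10:15, 10:30–11:45, 12:00–13:00, 13:15–16:30.
Chen → UTC: 04:15–06:45, 07:30–07:45, 09:00–13:00.
Gita ∩ Farrukh: 08:00–09:00, 11:15–14:00.
Gita ∩ Farrukh ∩ Uma: 11:15–11:45, 12:00–13:00, 13:15–14:00.
Gita ∩ Farrukh ∩ Uma ∩ Chen: 11:15–11:45, 12:00–13:00.
Windows ≥ 15 min: 11:15–11:45, 12:00–13:00.
Earliest such window starts at 11:15.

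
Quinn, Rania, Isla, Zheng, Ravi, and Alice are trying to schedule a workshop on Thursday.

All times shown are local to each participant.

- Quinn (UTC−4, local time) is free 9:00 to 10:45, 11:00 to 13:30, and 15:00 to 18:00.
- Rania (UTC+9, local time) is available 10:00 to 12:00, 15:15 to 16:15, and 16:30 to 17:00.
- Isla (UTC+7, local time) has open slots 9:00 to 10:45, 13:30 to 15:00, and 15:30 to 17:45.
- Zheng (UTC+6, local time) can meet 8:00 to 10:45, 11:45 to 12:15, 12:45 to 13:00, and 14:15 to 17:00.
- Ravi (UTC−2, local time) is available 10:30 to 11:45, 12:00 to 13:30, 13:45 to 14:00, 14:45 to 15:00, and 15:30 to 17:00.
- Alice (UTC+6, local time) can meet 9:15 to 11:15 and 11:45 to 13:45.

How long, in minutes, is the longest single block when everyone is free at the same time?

Quinn → UTC: 13:00–14:45, 15:00–17:30, 19:00–22:00.
Rania → UTC: 01:00–03:00, 06:15–07:15, 07:30–08:00.
Isla → UTC: 02:00–03:45, 06:30–08:00, 08:30–10:45.
Zheng → UTC: 02:00–04:45, 05:45–06:15, 06:45–07:00, 08:15–11:00.
Ravi → UTC: 12:30–13:45, 14:00–15:30, 15:45–16:00, 16:45–17:00, 17:30–19:00.
Alice → UTC: 03:15–05:15, 05:45–07:45.
Quinn ∩ Rania: (none).
Quinn ∩ Rania ∩ Isla: (none).
Quinn ∩ Rania ∩ Isla ∩ Zheng: (none).
Quinn ∩ Rania ∩ Isla ∩ Zheng ∩ Ravi: (none).
Quinn ∩ Rania ∩ Isla ∩ Zheng ∩ Ravi ∩ Alice: (none).
No common window.

0 minutes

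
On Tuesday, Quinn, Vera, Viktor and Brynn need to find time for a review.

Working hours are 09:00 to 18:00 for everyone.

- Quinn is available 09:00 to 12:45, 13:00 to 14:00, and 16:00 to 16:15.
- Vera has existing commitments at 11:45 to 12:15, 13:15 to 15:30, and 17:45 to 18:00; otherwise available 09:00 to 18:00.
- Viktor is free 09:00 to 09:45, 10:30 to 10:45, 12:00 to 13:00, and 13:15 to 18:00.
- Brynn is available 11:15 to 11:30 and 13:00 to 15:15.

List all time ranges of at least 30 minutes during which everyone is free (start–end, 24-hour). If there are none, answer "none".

none

Vera free within 09:00–18:00: 09:00–11:45, 12:15–13:15, 15:30–17:45.
Quinn ∩ Vera: 09:00–11:45, 12:15–12:45, 13:00–13:15, 16:00–16:15.
Quinn ∩ Vera ∩ Viktor: 09:00–09:45, 10:30–10:45, 12:15–12:45, 16:00–16:15.
Quinn ∩ Vera ∩ Viktor ∩ Brynn: (none).
Windows ≥ 30 min: (none).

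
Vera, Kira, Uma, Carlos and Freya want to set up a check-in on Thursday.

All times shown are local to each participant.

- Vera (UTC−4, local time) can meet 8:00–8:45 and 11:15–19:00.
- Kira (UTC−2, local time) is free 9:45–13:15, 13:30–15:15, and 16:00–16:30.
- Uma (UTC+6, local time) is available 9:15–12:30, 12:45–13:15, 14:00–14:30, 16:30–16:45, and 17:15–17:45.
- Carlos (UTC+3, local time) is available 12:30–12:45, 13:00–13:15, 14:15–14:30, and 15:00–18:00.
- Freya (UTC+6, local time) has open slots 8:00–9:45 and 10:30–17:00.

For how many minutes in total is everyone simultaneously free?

0 minutes

Vera → UTC: 12:00–12:45, 15:15–23:00.
Kira → UTC: 11:45–15:15, 15:30–17:15, 18:00–18:30.
Uma → UTC: 03:15–06:30, 06:45–07:15, 08:00–08:30, 10:30–10:45, 11:15–11:45.
Carlos → UTC: 09:30–09:45, 10:00–10:15, 11:15–11:30, 12:00–15:00.
Freya → UTC: 02:00–03:45, 04:30–11:00.
Vera ∩ Kira: 12:00–12:45, 15:30–17:15, 18:00–18:30.
Vera ∩ Kira ∩ Uma: (none).
Vera ∩ Kira ∩ Uma ∩ Carlos: (none).
Vera ∩ Kira ∩ Uma ∩ Carlos ∩ Freya: (none).
Total common minutes: 0.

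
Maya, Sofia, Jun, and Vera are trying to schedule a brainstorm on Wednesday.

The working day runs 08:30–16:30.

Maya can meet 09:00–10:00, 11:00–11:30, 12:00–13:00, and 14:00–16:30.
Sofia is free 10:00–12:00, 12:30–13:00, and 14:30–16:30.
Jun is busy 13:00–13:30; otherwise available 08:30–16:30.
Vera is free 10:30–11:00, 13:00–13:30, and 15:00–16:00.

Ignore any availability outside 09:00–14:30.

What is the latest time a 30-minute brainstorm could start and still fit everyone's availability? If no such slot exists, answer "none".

none

Jun free within 08:30–16:30: 08:30–13:00, 13:30–16:30.
Maya ∩ Sofia: 11:00–11:30, 12:30–13:00, 14:30–16:30.
Maya ∩ Sofia ∩ Jun: 11:00–11:30, 12:30–13:00, 14:30–16:30.
Maya ∩ Sofia ∩ Jun ∩ Vera: 15:00–16:00.
Restricted to 09:00–14:30: (none).
Windows ≥ 30 min: (none).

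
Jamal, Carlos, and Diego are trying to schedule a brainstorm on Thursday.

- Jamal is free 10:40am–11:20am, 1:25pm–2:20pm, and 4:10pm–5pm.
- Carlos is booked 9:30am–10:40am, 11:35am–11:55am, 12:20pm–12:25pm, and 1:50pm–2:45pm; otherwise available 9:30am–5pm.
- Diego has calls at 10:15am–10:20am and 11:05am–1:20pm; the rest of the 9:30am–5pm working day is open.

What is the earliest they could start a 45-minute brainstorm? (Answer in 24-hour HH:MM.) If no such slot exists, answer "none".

16:10

Carlos free within 09:30–17:00: 10:40–11:35, 11:55–12:20, 12:25–13:50, 14:45–17:00.
Diego free within 09:30–17:00: 09:30–10:15, 10:20–11:05, 13:20–17:00.
Jamal ∩ Carlos: 10:40–11:20, 13:25–13:50, 16:10–17:00.
Jamal ∩ Carlos ∩ Diego: 10:40–11:05, 13:25–13:50, 16:10–17:00.
Windows ≥ 45 min: 16:10–17:00.
Earliest such window starts at 16:10.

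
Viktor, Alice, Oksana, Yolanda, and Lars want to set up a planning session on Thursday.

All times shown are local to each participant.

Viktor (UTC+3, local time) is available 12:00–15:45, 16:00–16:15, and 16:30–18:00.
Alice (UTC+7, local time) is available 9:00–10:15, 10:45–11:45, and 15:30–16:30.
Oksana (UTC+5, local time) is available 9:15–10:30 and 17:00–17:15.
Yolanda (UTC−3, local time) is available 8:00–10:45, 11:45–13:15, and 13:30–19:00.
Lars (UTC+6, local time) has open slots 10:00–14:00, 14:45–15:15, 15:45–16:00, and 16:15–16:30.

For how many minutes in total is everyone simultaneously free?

0 minutes

Viktor → UTC: 09:00–12:45, 13:00–13:15, 13:30–15:00.
Alice → UTC: 02:00–03:15, 03:45–04:45, 08:30–09:30.
Oksana → UTC: 04:15–05:30, 12:00–12:15.
Yolanda → UTC: 11:00–13:45, 14:45–16:15, 16:30–22:00.
Lars → UTC: 04:00–08:00, 08:45–09:15, 09:45–10:00, 10:15–10:30.
Viktor ∩ Alice: 09:00–09:30.
Viktor ∩ Alice ∩ Oksana: (none).
Viktor ∩ Alice ∩ Oksana ∩ Yolanda: (none).
Viktor ∩ Alice ∩ Oksana ∩ Yolanda ∩ Lars: (none).
Total common minutes: 0.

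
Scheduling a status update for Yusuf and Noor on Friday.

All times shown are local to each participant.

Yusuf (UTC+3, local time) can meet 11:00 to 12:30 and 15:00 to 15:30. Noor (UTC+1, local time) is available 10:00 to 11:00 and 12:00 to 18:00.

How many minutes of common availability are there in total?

60 minutes

Yusuf → UTC: 08:00–09:30, 12:00–12:30.
Noor → UTC: 09:00–10:00, 11:00–17:00.
Yusuf ∩ Noor: 09:00–09:30, 12:00–12:30.
Total common minutes: 30 + 30 = 60.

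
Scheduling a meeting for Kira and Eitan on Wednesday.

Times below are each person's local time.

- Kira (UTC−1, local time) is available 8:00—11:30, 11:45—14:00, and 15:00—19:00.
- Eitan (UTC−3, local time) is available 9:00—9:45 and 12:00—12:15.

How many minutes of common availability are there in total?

30 minutes

Kira → UTC: 09:00–12:30, 12:45–15:00, 16:00–20:00.
Eitan → UTC: 12:00–12:45, 15:00–15:15.
Kira ∩ Eitan: 12:00–12:30.
Total common minutes: 30.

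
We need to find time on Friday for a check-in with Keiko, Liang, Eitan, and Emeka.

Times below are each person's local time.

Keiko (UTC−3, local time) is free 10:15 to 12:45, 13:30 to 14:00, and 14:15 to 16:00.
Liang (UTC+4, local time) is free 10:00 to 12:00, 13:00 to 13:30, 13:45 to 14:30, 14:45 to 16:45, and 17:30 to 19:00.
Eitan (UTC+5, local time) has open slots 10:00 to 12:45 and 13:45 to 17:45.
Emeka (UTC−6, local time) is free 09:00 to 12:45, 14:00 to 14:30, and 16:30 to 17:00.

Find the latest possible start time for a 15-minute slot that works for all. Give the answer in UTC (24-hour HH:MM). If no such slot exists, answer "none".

none

Keiko → UTC: 13:15–15:45, 16:30–17:00, 17:15–19:00.
Liang → UTC: 06:00–08:00, 09:00–09:30, 09:45–10:30, 10:45–12:45, 13:30–15:00.
Eitan → UTC: 05:00–07:45, 08:45–12:45.
Emeka → UTC: 15:00–18:45, 20:00–20:30, 22:30–23:00.
Keiko ∩ Liang: 13:30–15:00.
Keiko ∩ Liang ∩ Eitan: (none).
Keiko ∩ Liang ∩ Eitan ∩ Emeka: (none).
Windows ≥ 15 min: (none).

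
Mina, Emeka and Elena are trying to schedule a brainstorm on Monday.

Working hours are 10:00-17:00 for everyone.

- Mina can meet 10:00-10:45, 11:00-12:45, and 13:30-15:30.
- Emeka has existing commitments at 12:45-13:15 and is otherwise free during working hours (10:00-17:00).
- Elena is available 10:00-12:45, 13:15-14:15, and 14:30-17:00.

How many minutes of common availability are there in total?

255 minutes

Emeka free within 10:00–17:00: 10:00–12:45, 13:15–17:00.
Mina ∩ Emeka: 10:00–10:45, 11:00–12:45, 13:30–15:30.
Mina ∩ Emeka ∩ Elena: 10:00–10:45, 11:00–12:45, 13:30–14:15, 14:30–15:30.
Total common minutes: 45 + 105 + 45 + 60 = 255.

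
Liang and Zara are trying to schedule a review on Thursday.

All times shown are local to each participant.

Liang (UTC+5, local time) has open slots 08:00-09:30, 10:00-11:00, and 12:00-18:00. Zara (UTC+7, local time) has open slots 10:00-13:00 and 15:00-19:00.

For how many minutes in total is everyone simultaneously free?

Liang → UTC: 03:00–04:30, 05:00–06:00, 07:00–13:00.
Zara → UTC: 03:00–06:00, 08:00–12:00.
Liang ∩ Zara: 03:00–04:30, 05:00–06:00, 08:00–12:00.
Total common minutes: 90 + 60 + 240 = 390.

390 minutes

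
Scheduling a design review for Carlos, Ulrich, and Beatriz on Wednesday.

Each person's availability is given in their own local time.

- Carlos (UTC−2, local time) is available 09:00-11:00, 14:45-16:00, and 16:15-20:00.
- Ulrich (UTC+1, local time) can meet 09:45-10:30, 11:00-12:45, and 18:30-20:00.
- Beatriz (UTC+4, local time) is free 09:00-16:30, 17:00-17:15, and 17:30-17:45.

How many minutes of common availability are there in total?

45 minutes

Carlos → UTC: 11:00–13:00, 16:45–18:00, 18:15–22:00.
Ulrich → UTC: 08:45–09:30, 10:00–11:45, 17:30–19:00.
Beatriz → UTC: 05:00–12:30, 13:00–13:15, 13:30–13:45.
Carlos ∩ Ulrich: 11:00–11:45, 17:30–18:00, 18:15–19:00.
Carlos ∩ Ulrich ∩ Beatriz: 11:00–11:45.
Total common minutes: 45.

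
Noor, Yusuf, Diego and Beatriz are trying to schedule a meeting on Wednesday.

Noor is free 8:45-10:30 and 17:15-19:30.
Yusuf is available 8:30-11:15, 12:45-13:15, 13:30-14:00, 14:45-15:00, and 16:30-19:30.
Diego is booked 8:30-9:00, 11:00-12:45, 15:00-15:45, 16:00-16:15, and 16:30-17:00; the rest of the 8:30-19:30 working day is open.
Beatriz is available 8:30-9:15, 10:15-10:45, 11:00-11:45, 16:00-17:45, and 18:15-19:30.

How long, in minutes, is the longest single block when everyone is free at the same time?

75 minutes

Diego free within 08:30–19:30: 09:00–11:00, 12:45–15:00, 15:45–16:00, 16:15–16:30, 17:00–19:30.
Noor ∩ Yusuf: 08:45–10:30, 17:15–19:30.
Noor ∩ Yusuf ∩ Diego: 09:00–10:30, 17:15–19:30.
Noor ∩ Yusuf ∩ Diego ∩ Beatriz: 09:00–09:15, 10:15–10:30, 17:15–17:45, 18:15–19:30.
Common window lengths: 15, 15, 30, 75 min; longest is 75.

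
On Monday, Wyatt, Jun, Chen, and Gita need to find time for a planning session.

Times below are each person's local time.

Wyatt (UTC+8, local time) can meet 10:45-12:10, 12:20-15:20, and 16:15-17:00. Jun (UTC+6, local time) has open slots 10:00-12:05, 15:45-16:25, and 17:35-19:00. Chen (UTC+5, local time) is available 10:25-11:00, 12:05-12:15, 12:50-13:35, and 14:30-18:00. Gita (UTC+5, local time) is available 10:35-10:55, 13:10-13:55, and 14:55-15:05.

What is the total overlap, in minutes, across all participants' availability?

20 minutes

Wyatt → UTC: 02:45–04:10, 04:20–07:20, 08:15–09:00.
Jun → UTC: 04:00–06:05, 09:45–10:25, 11:35–13:00.
Chen → UTC: 05:25–06:00, 07:05–07:15, 07:50–08:35, 09:30–13:00.
Gita → UTC: 05:35–05:55, 08:10–08:55, 09:55–10:05.
Wyatt ∩ Jun: 04:00–04:10, 04:20–06:05.
Wyatt ∩ Jun ∩ Chen: 05:25–06:00.
Wyatt ∩ Jun ∩ Chen ∩ Gita: 05:35–05:55.
Total common minutes: 20.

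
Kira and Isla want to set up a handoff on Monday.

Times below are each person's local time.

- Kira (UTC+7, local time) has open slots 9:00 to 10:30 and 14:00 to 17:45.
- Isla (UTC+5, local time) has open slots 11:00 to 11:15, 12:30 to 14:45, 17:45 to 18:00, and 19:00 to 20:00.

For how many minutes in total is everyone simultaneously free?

Kira → UTC: 02:00–03:30, 07:00–10:45.
Isla → UTC: 06:00–06:15, 07:30–09:45, 12:45–13:00, 14:00–15:00.
Kira ∩ Isla: 07:30–09:45.
Total common minutes: 135.

135 minutes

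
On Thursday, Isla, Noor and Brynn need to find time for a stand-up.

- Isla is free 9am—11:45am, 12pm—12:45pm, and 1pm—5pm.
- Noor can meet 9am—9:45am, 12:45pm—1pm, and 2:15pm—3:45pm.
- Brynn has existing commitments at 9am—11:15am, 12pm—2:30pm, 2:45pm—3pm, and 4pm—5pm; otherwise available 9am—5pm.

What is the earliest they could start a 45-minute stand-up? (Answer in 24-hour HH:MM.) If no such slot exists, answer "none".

Brynn free within 09:00–17:00: 11:15–12:00, 14:30–14:45, 15:00–16:00.
Isla ∩ Noor: 09:00–09:45, 14:15–15:45.
Isla ∩ Noor ∩ Brynn: 14:30–14:45, 15:00–15:45.
Windows ≥ 45 min: 15:00–15:45.
Earliest such window starts at 15:00.

15:00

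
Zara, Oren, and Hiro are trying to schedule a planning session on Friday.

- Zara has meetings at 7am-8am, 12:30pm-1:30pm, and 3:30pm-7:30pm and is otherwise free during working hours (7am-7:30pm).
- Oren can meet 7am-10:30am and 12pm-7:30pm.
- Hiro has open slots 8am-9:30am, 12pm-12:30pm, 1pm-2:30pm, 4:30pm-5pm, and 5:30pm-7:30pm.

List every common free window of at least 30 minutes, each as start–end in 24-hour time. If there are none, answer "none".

Zara free within 07:00–19:30: 08:00–12:30, 13:30–15:30.
Zara ∩ Oren: 08:00–10:30, 12:00–12:30, 13:30–15:30.
Zara ∩ Oren ∩ Hiro: 08:00–09:30, 12:00–12:30, 13:30–14:30.
Windows ≥ 30 min: 08:00–09:30, 12:00–12:30, 13:30–14:30.

08:00–09:30, 12:00–12:30, 13:30–14:30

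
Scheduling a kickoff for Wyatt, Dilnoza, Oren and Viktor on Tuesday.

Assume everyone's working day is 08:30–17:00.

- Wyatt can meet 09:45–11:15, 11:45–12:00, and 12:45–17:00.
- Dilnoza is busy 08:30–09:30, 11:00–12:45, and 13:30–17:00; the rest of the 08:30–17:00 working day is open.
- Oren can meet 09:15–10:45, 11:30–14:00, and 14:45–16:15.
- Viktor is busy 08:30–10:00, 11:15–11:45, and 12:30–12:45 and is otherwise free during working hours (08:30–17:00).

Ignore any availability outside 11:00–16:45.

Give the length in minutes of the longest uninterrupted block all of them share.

Dilnoza free within 08:30–17:00: 09:30–11:00, 12:45–13:30.
Viktor free within 08:30–17:00: 10:00–11:15, 11:45–12:30, 12:45–17:00.
Wyatt ∩ Dilnoza: 09:45–11:00, 12:45–13:30.
Wyatt ∩ Dilnoza ∩ Oren: 09:45–10:45, 12:45–13:30.
Wyatt ∩ Dilnoza ∩ Oren ∩ Viktor: 10:00–10:45, 12:45–13:30.
Restricted to 11:00–16:45: 12:45–13:30.
Single common window of 45 minutes.

45 minutes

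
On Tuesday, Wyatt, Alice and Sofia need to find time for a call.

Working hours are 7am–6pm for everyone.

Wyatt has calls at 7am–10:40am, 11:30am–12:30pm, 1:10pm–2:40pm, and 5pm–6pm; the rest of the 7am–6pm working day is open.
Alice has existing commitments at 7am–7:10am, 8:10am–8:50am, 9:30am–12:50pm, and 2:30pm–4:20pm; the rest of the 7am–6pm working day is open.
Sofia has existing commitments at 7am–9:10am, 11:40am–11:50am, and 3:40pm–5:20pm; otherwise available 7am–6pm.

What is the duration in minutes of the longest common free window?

Wyatt free within 07:00–18:00: 10:40–11:30, 12:30–13:10, 14:40–17:00.
Alice free within 07:00–18:00: 07:10–08:10, 08:50–09:30, 12:50–14:30, 16:20–18:00.
Sofia free within 07:00–18:00: 09:10–11:40, 11:50–15:40, 17:20–18:00.
Wyatt ∩ Alice: 12:50–13:10, 16:20–17:00.
Wyatt ∩ Alice ∩ Sofia: 12:50–13:10.
Single common window of 20 minutes.

20 minutes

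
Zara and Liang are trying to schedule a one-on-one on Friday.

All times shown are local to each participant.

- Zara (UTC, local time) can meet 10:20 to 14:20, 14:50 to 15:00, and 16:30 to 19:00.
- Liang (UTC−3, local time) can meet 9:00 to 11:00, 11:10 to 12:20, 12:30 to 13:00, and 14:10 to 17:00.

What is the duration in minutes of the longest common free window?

Zara → UTC: 10:20–14:20, 14:50–15:00, 16:30–19:00.
Liang → UTC: 12:00–14:00, 14:10–15:20, 15:30–16:00, 17:10–20:00.
Zara ∩ Liang: 12:00–14:00, 14:10–14:20, 14:50–15:00, 17:10–19:00.
Common window lengths: 120, 10, 10, 110 min; longest is 120.

120 minutes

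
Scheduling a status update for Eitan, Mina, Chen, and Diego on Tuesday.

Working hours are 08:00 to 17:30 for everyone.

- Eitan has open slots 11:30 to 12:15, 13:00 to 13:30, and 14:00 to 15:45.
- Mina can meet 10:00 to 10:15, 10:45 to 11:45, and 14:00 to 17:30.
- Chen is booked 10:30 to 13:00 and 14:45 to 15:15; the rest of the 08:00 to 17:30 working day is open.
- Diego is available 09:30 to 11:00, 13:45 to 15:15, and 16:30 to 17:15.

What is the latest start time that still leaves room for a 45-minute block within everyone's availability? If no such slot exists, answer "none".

14:00

Chen free within 08:00–17:30: 08:00–10:30, 13:00–14:45, 15:15–17:30.
Eitan ∩ Mina: 11:30–11:45, 14:00–15:45.
Eitan ∩ Mina ∩ Chen: 14:00–14:45, 15:15–15:45.
Eitan ∩ Mina ∩ Chen ∩ Diego: 14:00–14:45.
Windows ≥ 45 min: 14:00–14:45.
Latest start in the last window 14:00–14:45 is 14:45 − 45 min = 14:00.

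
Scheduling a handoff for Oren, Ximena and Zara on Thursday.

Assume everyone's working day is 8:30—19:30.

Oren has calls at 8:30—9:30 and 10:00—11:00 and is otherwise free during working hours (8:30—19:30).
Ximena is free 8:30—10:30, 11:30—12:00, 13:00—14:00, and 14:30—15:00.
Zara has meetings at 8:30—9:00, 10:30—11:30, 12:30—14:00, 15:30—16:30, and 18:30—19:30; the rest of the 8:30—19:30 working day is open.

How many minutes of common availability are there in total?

90 minutes

Oren free within 08:30–19:30: 09:30–10:00, 11:00–19:30.
Zara free within 08:30–19:30: 09:00–10:30, 11:30–12:30, 14:00–15:30, 16:30–18:30.
Oren ∩ Ximena: 09:30–10:00, 11:30–12:00, 13:00–14:00, 14:30–15:00.
Oren ∩ Ximena ∩ Zara: 09:30–10:00, 11:30–12:00, 14:30–15:00.
Total common minutes: 30 + 30 + 30 = 90.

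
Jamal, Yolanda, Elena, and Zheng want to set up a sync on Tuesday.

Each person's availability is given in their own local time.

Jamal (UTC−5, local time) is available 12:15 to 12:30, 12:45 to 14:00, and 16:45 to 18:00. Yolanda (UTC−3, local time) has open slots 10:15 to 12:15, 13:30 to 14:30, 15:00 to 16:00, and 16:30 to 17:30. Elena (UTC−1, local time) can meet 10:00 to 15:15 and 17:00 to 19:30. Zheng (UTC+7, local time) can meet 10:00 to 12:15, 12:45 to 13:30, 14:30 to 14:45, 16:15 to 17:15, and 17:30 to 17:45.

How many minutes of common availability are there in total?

0 minutes

Jamal → UTC: 17:15–17:30, 17:45–19:00, 21:45–23:00.
Yolanda → UTC: 13:15–15:15, 16:30–17:30, 18:00–19:00, 19:30–20:30.
Elena → UTC: 11:00–16:15, 18:00–20:30.
Zheng → UTC: 03:00–05:15, 05:45–06:30, 07:30–07:45, 09:15–10:15, 10:30–10:45.
Jamal ∩ Yolanda: 17:15–17:30, 18:00–19:00.
Jamal ∩ Yolanda ∩ Elena: 18:00–19:00.
Jamal ∩ Yolanda ∩ Elena ∩ Zheng: (none).
Total common minutes: 0.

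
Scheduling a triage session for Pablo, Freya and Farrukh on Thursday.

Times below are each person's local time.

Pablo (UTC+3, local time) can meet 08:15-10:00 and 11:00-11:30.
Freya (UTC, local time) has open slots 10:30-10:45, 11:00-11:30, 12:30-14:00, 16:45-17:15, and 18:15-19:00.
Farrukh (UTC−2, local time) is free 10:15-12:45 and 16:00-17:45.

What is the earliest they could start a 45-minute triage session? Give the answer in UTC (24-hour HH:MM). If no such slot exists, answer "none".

Pablo → UTC: 05:15–07:00, 08:00–08:30.
Freya → UTC: 10:30–10:45, 11:00–11:30, 12:30–14:00, 16:45–17:15, 18:15–19:00.
Farrukh → UTC: 12:15–14:45, 18:00–19:45.
Pablo ∩ Freya: (none).
Pablo ∩ Freya ∩ Farrukh: (none).
Windows ≥ 45 min: (none).

none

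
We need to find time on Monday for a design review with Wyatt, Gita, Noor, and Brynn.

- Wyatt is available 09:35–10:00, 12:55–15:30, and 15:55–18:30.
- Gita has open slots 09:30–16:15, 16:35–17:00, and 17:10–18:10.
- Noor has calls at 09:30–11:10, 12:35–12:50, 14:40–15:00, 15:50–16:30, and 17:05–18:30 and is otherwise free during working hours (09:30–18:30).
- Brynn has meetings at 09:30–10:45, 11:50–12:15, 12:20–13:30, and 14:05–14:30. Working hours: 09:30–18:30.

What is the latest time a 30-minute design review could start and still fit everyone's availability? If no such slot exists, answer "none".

15:00

Noor free within 09:30–18:30: 11:10–12:35, 12:50–14:40, 15:00–15:50, 16:30–17:05.
Brynn free within 09:30–18:30: 10:45–11:50, 12:15–12:20, 13:30–14:05, 14:30–18:30.
Wyatt ∩ Gita: 09:35–10:00, 12:55–15:30, 15:55–16:15, 16:35–17:00, 17:10–18:10.
Wyatt ∩ Gita ∩ Noor: 12:55–14:40, 15:00–15:30, 16:35–17:00.
Wyatt ∩ Gita ∩ Noor ∩ Brynn: 13:30–14:05, 14:30–14:40, 15:00–15:30, 16:35–17:00.
Windows ≥ 30 min: 13:30–14:05, 15:00–15:30.
Latest start in the last window 15:00–15:30 is 15:30 − 30 min = 15:00.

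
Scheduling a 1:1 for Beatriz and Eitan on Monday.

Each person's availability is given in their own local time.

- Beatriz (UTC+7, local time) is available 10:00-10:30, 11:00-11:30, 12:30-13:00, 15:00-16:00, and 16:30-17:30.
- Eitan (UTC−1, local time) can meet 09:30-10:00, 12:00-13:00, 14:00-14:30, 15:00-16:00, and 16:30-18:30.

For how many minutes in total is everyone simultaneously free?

Beatriz → UTC: 03:00–03:30, 04:00–04:30, 05:30–06:00, 08:00–09:00, 09:30–10:30.
Eitan → UTC: 10:30–11:00, 13:00–14:00, 15:00–15:30, 16:00–17:00, 17:30–19:30.
Beatriz ∩ Eitan: (none).
Total common minutes: 0.

0 minutes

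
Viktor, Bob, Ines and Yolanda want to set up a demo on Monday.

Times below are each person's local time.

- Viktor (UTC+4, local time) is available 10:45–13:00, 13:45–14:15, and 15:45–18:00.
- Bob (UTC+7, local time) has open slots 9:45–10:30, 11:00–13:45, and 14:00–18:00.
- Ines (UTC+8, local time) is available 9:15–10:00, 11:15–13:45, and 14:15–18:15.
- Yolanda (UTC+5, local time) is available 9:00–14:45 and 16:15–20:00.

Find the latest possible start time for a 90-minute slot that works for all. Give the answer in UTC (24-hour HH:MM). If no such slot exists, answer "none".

Viktor → UTC: 06:45–09:00, 09:45–10:15, 11:45–14:00.
Bob → UTC: 02:45–03:30, 04:00–06:45, 07:00–11:00.
Ines → UTC: 01:15–02:00, 03:15–05:45, 06:15–10:15.
Yolanda → UTC: 04:00–09:45, 11:15–15:00.
Viktor ∩ Bob: 07:00–09:00, 09:45–10:15.
Viktor ∩ Bob ∩ Ines: 07:00–09:00, 09:45–10:15.
Viktor ∩ Bob ∩ Ines ∩ Yolanda: 07:00–09:00.
Windows ≥ 90 min: 07:00–09:00.
Latest start in the last window 07:00–09:00 is 09:00 − 90 min = 07:30.

07:30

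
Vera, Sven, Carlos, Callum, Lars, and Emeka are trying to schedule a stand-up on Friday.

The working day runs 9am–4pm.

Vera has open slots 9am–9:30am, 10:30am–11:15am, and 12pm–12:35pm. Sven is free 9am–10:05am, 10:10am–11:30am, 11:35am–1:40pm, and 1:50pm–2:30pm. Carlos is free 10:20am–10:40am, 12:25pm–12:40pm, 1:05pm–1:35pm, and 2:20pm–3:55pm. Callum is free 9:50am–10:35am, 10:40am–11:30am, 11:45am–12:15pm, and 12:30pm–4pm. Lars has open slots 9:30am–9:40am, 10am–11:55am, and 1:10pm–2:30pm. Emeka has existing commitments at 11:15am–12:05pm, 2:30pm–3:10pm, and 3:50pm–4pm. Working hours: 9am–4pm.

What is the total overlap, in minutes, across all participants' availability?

5 minutes

Emeka free within 09:00–16:00: 09:00–11:15, 12:05–14:30, 15:10–15:50.
Vera ∩ Sven: 09:00–09:30, 10:30–11:15, 12:00–12:35.
Vera ∩ Sven ∩ Carlos: 10:30–10:40, 12:25–12:35.
Vera ∩ Sven ∩ Carlos ∩ Callum: 10:30–10:35, 12:30–12:35.
Vera ∩ Sven ∩ Carlos ∩ Callum ∩ Lars: 10:30–10:35.
Vera ∩ Sven ∩ Carlos ∩ Callum ∩ Lars ∩ Emeka: 10:30–10:35.
Total common minutes: 5.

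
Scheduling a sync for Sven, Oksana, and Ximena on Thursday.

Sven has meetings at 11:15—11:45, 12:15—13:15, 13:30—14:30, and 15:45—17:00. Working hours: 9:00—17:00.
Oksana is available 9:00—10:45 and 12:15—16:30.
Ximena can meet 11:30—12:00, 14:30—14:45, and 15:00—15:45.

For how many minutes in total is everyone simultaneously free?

60 minutes

Sven free within 09:00–17:00: 09:00–11:15, 11:45–12:15, 13:15–13:30, 14:30–15:45.
Sven ∩ Oksana: 09:00–10:45, 13:15–13:30, 14:30–15:45.
Sven ∩ Oksana ∩ Ximena: 14:30–14:45, 15:00–15:45.
Total common minutes: 15 + 45 = 60.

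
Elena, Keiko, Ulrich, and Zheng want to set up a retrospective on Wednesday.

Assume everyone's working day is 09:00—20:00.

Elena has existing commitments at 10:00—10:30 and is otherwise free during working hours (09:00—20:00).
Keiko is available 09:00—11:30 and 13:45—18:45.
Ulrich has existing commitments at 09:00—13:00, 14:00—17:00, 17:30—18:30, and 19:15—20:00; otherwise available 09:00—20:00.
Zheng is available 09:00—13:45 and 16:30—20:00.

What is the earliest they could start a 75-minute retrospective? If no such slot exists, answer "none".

Elena free within 09:00–20:00: 09:00–10:00, 10:30–20:00.
Ulrich free within 09:00–20:00: 13:00–14:00, 17:00–17:30, 18:30–19:15.
Elena ∩ Keiko: 09:00–10:00, 10:30–11:30, 13:45–18:45.
Elena ∩ Keiko ∩ Ulrich: 13:45–14:00, 17:00–17:30, 18:30–18:45.
Elena ∩ Keiko ∩ Ulrich ∩ Zheng: 17:00–17:30, 18:30–18:45.
Windows ≥ 75 min: (none).

none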